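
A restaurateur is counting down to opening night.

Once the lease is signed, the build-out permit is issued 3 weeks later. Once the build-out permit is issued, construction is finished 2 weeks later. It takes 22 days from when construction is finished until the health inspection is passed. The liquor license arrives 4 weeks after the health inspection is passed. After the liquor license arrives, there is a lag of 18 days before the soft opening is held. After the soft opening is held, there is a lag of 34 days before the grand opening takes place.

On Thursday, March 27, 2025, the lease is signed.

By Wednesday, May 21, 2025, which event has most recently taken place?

Construction is finished

The lease is signed: Mar 27, 2025.
The build-out permit is issued: Mar 27, 2025 + 3 weeks = Apr 17, 2025.
Construction is finished: Apr 17, 2025 + 2 weeks = May 1, 2025.
The health inspection is passed: May 1, 2025 + 22 days = May 23, 2025.
The liquor license arrives: May 23, 2025 + 4 weeks = Jun 20, 2025.
The soft opening is held: Jun 20, 2025 + 18 days = Jul 8, 2025.
The grand opening takes place: Jul 8, 2025 + 34 days = Aug 11, 2025.
May 21, 2025 falls between when construction is finished (May 1, 2025) and when the health inspection is passed (May 23, 2025).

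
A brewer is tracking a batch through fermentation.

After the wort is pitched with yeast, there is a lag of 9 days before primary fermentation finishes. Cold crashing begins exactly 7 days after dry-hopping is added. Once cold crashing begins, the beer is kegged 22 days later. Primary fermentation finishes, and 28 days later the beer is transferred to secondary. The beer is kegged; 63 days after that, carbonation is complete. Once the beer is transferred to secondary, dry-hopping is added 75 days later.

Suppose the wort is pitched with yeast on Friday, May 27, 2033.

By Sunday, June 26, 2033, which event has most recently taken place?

The wort is pitched with yeast: May 27, 2033.
Primary fermentation finishes: May 27, 2033 + 9 days = Jun 5, 2033.
The beer is transferred to secondary: Jun 5, 2033 + 28 days = Jul 3, 2033.
Dry-hopping is added: Jul 3, 2033 + 75 days = Sep 16, 2033.
Cold crashing begins: Sep 16, 2033 + 7 days = Sep 23, 2033.
The beer is kegged: Sep 23, 2033 + 22 days = Oct 15, 2033.
Carbonation is complete: Oct 15, 2033 + 63 days = Dec 17, 2033.
Jun 26, 2033 falls between when primary fermentation finishes (Jun 5, 2033) and when the beer is transferred to secondary (Jul 3, 2033).

Primary fermentation finishes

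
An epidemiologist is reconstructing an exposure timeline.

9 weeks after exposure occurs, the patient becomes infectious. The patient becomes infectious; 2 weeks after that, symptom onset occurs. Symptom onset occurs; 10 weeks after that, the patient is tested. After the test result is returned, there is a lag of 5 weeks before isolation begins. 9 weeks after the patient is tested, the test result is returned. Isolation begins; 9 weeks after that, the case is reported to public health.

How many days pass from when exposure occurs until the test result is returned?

Causal path: exposure occurs → the patient becomes infectious → symptom onset occurs → the patient is tested → the test result is returned.
Total delay along the path: 9 + 2 + 10 + 9 weeks = 30 weeks = 210 days.

210 days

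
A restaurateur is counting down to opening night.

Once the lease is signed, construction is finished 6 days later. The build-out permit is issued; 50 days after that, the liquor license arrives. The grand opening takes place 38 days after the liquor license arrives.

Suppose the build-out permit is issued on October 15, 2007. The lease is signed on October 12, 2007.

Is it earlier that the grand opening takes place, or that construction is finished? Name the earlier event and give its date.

The build-out permit is issued: Oct 15, 2007.
The liquor license arrives: Oct 15, 2007 + 50 days = Dec 4, 2007.
The grand opening takes place: Dec 4, 2007 + 38 days = Jan 11, 2008.
The lease is signed: Oct 12, 2007.
Construction is finished: Oct 12, 2007 + 6 days = Oct 18, 2007.
Comparing: the grand opening takes place on Jan 11, 2008 vs construction is finished on Oct 18, 2007. Earlier: construction is finished.

Construction is finished — October 18, 2007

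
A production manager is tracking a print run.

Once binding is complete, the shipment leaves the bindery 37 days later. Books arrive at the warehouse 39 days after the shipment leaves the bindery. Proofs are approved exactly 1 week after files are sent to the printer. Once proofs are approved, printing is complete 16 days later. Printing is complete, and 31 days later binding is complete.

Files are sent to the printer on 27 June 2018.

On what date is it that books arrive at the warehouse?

4 November 2018

Files are sent to the printer: Jun 27, 2018.
Proofs are approved: Jun 27, 2018 + 1 week = Jul 4, 2018.
Printing is complete: Jul 4, 2018 + 16 days = Jul 20, 2018.
Binding is complete: Jul 20, 2018 + 31 days = Aug 20, 2018.
The shipment leaves the bindery: Aug 20, 2018 + 37 days = Sep 26, 2018.
Books arrive at the warehouse: Sep 26, 2018 + 39 days = Nov 4, 2018.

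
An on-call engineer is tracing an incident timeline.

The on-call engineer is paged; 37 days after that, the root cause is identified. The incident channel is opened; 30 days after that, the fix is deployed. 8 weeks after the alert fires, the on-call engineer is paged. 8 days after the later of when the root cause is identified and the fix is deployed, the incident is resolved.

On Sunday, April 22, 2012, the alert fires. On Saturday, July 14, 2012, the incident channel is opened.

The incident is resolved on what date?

The alert fires: Apr 22, 2012.
The on-call engineer is paged: Apr 22, 2012 + 8 weeks = Jun 17, 2012.
The root cause is identified: Jun 17, 2012 + 37 days = Jul 24, 2012.
The incident channel is opened: Jul 14, 2012.
The fix is deployed: Jul 14, 2012 + 30 days = Aug 13, 2012.
Both prerequisites met — the root cause is identified (Jul 24, 2012), the fix is deployed (Aug 13, 2012); the later is Aug 13, 2012.
The incident is resolved: Aug 13, 2012 + 8 days = Aug 21, 2012.

Tuesday, August 21, 2012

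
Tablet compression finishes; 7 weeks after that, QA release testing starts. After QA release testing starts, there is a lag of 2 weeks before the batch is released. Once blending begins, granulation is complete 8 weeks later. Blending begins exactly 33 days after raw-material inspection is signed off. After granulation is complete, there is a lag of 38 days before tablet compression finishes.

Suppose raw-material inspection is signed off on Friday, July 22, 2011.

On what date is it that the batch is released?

Raw-material inspection is signed off: Jul 22, 2011.
Blending begins: Jul 22, 2011 + 33 days = Aug 24, 2011.
Granulation is complete: Aug 24, 2011 + 8 weeks = Oct 19, 2011.
Tablet compression finishes: Oct 19, 2011 + 38 days = Nov 26, 2011.
QA release testing starts: Nov 26, 2011 + 7 weeks = Jan 14, 2012.
The batch is released: Jan 14, 2012 + 2 weeks = Jan 28, 2012.

Saturday, January 28, 2012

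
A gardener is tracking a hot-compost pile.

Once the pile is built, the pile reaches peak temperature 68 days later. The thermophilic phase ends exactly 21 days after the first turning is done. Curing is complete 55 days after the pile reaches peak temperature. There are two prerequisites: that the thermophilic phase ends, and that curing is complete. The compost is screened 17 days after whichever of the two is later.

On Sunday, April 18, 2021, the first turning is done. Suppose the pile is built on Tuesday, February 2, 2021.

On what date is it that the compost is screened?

Tuesday, June 22, 2021

The first turning is done: Apr 18, 2021.
The thermophilic phase ends: Apr 18, 2021 + 21 days = May 9, 2021.
The pile is built: Feb 2, 2021.
The pile reaches peak temperature: Feb 2, 2021 + 68 days = Apr 11, 2021.
Curing is complete: Apr 11, 2021 + 55 days = Jun 5, 2021.
Both prerequisites met — the thermophilic phase ends (May 9, 2021), curing is complete (Jun 5, 2021); the later is Jun 5, 2021.
The compost is screened: Jun 5, 2021 + 17 days = Jun 22, 2021.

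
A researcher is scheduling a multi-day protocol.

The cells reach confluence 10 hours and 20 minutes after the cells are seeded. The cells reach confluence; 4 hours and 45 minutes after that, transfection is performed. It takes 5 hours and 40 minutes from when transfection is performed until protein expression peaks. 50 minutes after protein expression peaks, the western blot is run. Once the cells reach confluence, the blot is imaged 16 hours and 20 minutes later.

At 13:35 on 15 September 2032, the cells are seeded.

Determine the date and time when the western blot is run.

The cells are seeded: 13:35 Sep 15, 2032.
The cells reach confluence: 13:35 Sep 15, 2032 + 10h20m = 23:55 Sep 15, 2032.
Transfection is performed: 23:55 Sep 15, 2032 + 4h45m = 04:40 Sep 16, 2032.
Protein expression peaks: 04:40 Sep 16, 2032 + 5h40m = 10:20 Sep 16, 2032.
The western blot is run: 10:20 Sep 16, 2032 + 50m = 11:10 Sep 16, 2032.

11:10 on 16 September 2032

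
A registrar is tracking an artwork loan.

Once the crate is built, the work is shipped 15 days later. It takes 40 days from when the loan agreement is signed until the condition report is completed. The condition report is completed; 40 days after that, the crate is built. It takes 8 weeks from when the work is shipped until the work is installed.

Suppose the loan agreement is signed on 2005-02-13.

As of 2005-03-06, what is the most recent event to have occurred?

The loan agreement is signed: Feb 13, 2005.
The condition report is completed: Feb 13, 2005 + 40 days = Mar 25, 2005.
The crate is built: Mar 25, 2005 + 40 days = May 4, 2005.
The work is shipped: May 4, 2005 + 15 days = May 19, 2005.
The work is installed: May 19, 2005 + 8 weeks = Jul 14, 2005.
Mar 6, 2005 falls between when the loan agreement is signed (Feb 13, 2005) and when the condition report is completed (Mar 25, 2005).

The loan agreement is signed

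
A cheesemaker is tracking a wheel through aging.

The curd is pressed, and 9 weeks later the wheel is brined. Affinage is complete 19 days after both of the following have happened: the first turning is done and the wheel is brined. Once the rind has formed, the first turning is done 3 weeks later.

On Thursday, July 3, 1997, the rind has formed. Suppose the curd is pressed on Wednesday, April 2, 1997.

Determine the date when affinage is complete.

The rind has formed: Jul 3, 1997.
The first turning is done: Jul 3, 1997 + 3 weeks = Jul 24, 1997.
The curd is pressed: Apr 2, 1997.
The wheel is brined: Apr 2, 1997 + 9 weeks = Jun 4, 1997.
Both prerequisites met — the first turning is done (Jul 24, 1997), the wheel is brined (Jun 4, 1997); the later is Jul 24, 1997.
Affinage is complete: Jul 24, 1997 + 19 days = Aug 12, 1997.

Tuesday, August 12, 1997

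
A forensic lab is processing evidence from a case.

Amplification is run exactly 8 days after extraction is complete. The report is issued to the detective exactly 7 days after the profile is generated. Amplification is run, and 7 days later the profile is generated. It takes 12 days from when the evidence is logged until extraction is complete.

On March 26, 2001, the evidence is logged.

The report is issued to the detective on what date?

April 29, 2001

The evidence is logged: Mar 26, 2001.
Extraction is complete: Mar 26, 2001 + 12 days = Apr 7, 2001.
Amplification is run: Apr 7, 2001 + 8 days = Apr 15, 2001.
The profile is generated: Apr 15, 2001 + 7 days = Apr 22, 2001.
The report is issued to the detective: Apr 22, 2001 + 7 days = Apr 29, 2001.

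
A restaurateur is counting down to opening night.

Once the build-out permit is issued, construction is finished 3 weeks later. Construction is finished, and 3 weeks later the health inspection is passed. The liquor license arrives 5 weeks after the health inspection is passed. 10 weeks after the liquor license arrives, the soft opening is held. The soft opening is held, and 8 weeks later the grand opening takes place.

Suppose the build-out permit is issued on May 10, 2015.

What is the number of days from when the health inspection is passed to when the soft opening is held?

Causal path: the health inspection is passed → the liquor license arrives → the soft opening is held.
Total delay along the path: 5 + 10 weeks = 15 weeks = 105 days.

105 days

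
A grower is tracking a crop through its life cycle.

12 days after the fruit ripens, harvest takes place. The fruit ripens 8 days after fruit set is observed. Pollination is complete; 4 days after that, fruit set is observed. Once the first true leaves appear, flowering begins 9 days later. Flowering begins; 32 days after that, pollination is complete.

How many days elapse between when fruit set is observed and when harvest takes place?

20 days

Causal path: fruit set is observed → the fruit ripens → harvest takes place.
Total delay along the path: 8 + 12 = 20 days.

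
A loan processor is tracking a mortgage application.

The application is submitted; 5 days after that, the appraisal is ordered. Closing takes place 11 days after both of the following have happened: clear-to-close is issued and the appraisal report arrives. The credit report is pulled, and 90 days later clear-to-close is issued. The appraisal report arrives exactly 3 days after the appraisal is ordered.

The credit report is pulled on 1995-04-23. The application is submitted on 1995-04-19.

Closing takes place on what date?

The credit report is pulled: Apr 23, 1995.
Clear-to-close is issued: Apr 23, 1995 + 90 days = Jul 22, 1995.
The application is submitted: Apr 19, 1995.
The appraisal is ordered: Apr 19, 1995 + 5 days = Apr 24, 1995.
The appraisal report arrives: Apr 24, 1995 + 3 days = Apr 27, 1995.
Both prerequisites met — clear-to-close is issued (Jul 22, 1995), the appraisal report arrives (Apr 27, 1995); the later is Jul 22, 1995.
Closing takes place: Jul 22, 1995 + 11 days = Aug 2, 1995.

1995-08-02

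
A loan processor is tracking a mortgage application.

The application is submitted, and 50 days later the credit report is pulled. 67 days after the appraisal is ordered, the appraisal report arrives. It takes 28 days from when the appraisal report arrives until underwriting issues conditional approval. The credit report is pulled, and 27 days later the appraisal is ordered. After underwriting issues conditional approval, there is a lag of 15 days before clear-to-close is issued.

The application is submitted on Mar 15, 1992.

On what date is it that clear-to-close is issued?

Sep 18, 1992

The application is submitted: Mar 15, 1992.
The credit report is pulled: Mar 15, 1992 + 50 days = May 4, 1992.
The appraisal is ordered: May 4, 1992 + 27 days = May 31, 1992.
The appraisal report arrives: May 31, 1992 + 67 days = Aug 6, 1992.
Underwriting issues conditional approval: Aug 6, 1992 + 28 days = Sep 3, 1992.
Clear-to-close is issued: Sep 3, 1992 + 15 days = Sep 18, 1992.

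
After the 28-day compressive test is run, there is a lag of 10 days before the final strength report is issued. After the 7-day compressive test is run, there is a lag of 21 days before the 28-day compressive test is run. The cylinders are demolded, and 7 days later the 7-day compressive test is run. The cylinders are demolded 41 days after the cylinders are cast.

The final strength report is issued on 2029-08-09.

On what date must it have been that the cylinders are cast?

The final strength report is issued: Aug 9, 2029.
The 28-day compressive test is run: Aug 9, 2029 − 10 days = Jul 30, 2029.
The 7-day compressive test is run: Jul 30, 2029 − 21 days = Jul 9, 2029.
The cylinders are demolded: Jul 9, 2029 − 7 days = Jul 2, 2029.
The cylinders are cast: Jul 2, 2029 − 41 days = May 22, 2029.

2029-05-22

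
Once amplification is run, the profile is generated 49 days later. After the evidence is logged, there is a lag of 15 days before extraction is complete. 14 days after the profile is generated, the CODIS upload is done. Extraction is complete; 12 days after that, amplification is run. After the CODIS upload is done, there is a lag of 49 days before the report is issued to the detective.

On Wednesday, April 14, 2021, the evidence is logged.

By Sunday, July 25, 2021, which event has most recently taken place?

The CODIS upload is done

The evidence is logged: Apr 14, 2021.
Extraction is complete: Apr 14, 2021 + 15 days = Apr 29, 2021.
Amplification is run: Apr 29, 2021 + 12 days = May 11, 2021.
The profile is generated: May 11, 2021 + 49 days = Jun 29, 2021.
The CODIS upload is done: Jun 29, 2021 + 14 days = Jul 13, 2021.
The report is issued to the detective: Jul 13, 2021 + 49 days = Aug 31, 2021.
Jul 25, 2021 falls between when the CODIS upload is done (Jul 13, 2021) and when the report is issued to the detective (Aug 31, 2021).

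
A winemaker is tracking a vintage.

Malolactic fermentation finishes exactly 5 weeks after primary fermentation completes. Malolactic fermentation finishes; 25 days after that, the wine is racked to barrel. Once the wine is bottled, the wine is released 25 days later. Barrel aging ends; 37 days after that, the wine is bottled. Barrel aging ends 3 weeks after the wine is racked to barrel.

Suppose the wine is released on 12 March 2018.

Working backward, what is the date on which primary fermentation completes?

20 October 2017

The wine is released: Mar 12, 2018.
The wine is bottled: Mar 12, 2018 − 25 days = Feb 15, 2018.
Barrel aging ends: Feb 15, 2018 − 37 days = Jan 9, 2018.
The wine is racked to barrel: Jan 9, 2018 − 3 weeks = Dec 19, 2017.
Malolactic fermentation finishes: Dec 19, 2017 − 25 days = Nov 24, 2017.
Primary fermentation completes: Nov 24, 2017 − 5 weeks = Oct 20, 2017.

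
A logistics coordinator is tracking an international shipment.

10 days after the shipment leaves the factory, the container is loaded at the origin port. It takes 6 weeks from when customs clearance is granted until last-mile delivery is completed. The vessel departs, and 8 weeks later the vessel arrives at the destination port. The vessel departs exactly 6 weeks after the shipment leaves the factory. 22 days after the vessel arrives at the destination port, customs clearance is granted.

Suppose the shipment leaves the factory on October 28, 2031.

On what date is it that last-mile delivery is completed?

April 7, 2032

The shipment leaves the factory: Oct 28, 2031.
The vessel departs: Oct 28, 2031 + 6 weeks = Dec 9, 2031.
The vessel arrives at the destination port: Dec 9, 2031 + 8 weeks = Feb 3, 2032.
Customs clearance is granted: Feb 3, 2032 + 22 days = Feb 25, 2032.
Last-mile delivery is completed: Feb 25, 2032 + 6 weeks = Apr 7, 2032.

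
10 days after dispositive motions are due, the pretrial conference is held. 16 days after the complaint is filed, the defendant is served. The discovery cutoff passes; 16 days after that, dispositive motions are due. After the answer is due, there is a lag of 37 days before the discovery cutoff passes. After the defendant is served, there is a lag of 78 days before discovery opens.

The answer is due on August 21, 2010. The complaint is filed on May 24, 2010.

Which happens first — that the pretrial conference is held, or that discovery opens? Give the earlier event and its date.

The answer is due: Aug 21, 2010.
The discovery cutoff passes: Aug 21, 2010 + 37 days = Sep 27, 2010.
Dispositive motions are due: Sep 27, 2010 + 16 days = Oct 13, 2010.
The pretrial conference is held: Oct 13, 2010 + 10 days = Oct 23, 2010.
The complaint is filed: May 24, 2010.
The defendant is served: May 24, 2010 + 16 days = Jun 9, 2010.
Discovery opens: Jun 9, 2010 + 78 days = Aug 26, 2010.
Comparing: the pretrial conference is held on Oct 23, 2010 vs discovery opens on Aug 26, 2010. Earlier: discovery opens.

Discovery opens — August 26, 2010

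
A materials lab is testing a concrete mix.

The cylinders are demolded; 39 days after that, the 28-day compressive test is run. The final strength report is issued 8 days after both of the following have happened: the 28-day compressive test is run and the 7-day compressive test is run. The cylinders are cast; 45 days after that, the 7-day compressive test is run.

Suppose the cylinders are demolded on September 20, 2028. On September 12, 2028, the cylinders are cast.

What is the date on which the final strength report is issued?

The cylinders are demolded: Sep 20, 2028.
The 28-day compressive test is run: Sep 20, 2028 + 39 days = Oct 29, 2028.
The cylinders are cast: Sep 12, 2028.
The 7-day compressive test is run: Sep 12, 2028 + 45 days = Oct 27, 2028.
Both prerequisites met — the 28-day compressive test is run (Oct 29, 2028), the 7-day compressive test is run (Oct 27, 2028); the later is Oct 29, 2028.
The final strength report is issued: Oct 29, 2028 + 8 days = Nov 6, 2028.

November 6, 2028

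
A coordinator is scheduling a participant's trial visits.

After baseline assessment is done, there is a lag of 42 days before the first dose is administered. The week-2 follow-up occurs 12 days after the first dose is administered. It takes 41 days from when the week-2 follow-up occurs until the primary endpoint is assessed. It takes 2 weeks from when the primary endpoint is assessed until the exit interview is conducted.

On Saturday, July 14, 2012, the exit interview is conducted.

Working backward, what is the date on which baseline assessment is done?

The exit interview is conducted: Jul 14, 2012.
The primary endpoint is assessed: Jul 14, 2012 − 2 weeks = Jun 30, 2012.
The week-2 follow-up occurs: Jun 30, 2012 − 41 days = May 20, 2012.
The first dose is administered: May 20, 2012 − 12 days = May 8, 2012.
Baseline assessment is done: May 8, 2012 − 42 days = Mar 27, 2012.

Tuesday, March 27, 2012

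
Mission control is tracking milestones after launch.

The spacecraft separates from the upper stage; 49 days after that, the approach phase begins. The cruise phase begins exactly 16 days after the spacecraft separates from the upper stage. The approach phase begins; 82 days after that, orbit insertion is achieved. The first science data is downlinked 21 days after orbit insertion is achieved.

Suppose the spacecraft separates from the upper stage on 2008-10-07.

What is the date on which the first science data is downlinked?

The spacecraft separates from the upper stage: Oct 7, 2008.
The approach phase begins: Oct 7, 2008 + 49 days = Nov 25, 2008.
Orbit insertion is achieved: Nov 25, 2008 + 82 days = Feb 15, 2009.
The first science data is downlinked: Feb 15, 2009 + 21 days = Mar 8, 2009.

2009-03-08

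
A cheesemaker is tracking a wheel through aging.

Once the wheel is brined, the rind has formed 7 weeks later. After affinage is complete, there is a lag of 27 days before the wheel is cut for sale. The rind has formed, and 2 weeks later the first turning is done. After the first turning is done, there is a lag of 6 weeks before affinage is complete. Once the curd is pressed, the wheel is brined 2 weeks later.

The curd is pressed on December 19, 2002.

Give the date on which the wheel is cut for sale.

May 14, 2003

The curd is pressed: Dec 19, 2002.
The wheel is brined: Dec 19, 2002 + 2 weeks = Jan 2, 2003.
The rind has formed: Jan 2, 2003 + 7 weeks = Feb 20, 2003.
The first turning is done: Feb 20, 2003 + 2 weeks = Mar 6, 2003.
Affinage is complete: Mar 6, 2003 + 6 weeks = Apr 17, 2003.
The wheel is cut for sale: Apr 17, 2003 + 27 days = May 14, 2003.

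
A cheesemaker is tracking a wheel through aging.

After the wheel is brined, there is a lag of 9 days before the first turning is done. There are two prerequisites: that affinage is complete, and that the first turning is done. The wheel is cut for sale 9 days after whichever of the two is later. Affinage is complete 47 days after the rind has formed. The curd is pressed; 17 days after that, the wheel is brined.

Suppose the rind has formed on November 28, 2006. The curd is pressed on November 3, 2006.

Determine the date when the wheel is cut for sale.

The rind has formed: Nov 28, 2006.
Affinage is complete: Nov 28, 2006 + 47 days = Jan 14, 2007.
The curd is pressed: Nov 3, 2006.
The wheel is brined: Nov 3, 2006 + 17 days = Nov 20, 2006.
The first turning is done: Nov 20, 2006 + 9 days = Nov 29, 2006.
Both prerequisites met — affinage is complete (Jan 14, 2007), the first turning is done (Nov 29, 2006); the later is Jan 14, 2007.
The wheel is cut for sale: Jan 14, 2007 + 9 days = Jan 23, 2007.

January 23, 2007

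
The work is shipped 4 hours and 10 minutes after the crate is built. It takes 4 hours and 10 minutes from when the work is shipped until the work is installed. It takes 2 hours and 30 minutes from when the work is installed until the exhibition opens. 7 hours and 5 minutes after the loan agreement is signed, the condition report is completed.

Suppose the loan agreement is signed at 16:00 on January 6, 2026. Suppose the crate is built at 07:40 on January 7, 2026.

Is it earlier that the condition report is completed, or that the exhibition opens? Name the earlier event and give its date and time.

The condition report is completed — 23:05 on January 6, 2026

The loan agreement is signed: 16:00 Jan 6, 2026.
The condition report is completed: 16:00 Jan 6, 2026 + 7h05m = 23:05 Jan 6, 2026.
The crate is built: 07:40 Jan 7, 2026.
The work is shipped: 07:40 Jan 7, 2026 + 4h10m = 11:50 Jan 7, 2026.
The work is installed: 11:50 Jan 7, 2026 + 4h10m = 16:00 Jan 7, 2026.
The exhibition opens: 16:00 Jan 7, 2026 + 2h30m = 18:30 Jan 7, 2026.
Comparing: the condition report is completed at 23:05 Jan 6, 2026 vs the exhibition opens at 18:30 Jan 7, 2026. Earlier: the condition report is completed.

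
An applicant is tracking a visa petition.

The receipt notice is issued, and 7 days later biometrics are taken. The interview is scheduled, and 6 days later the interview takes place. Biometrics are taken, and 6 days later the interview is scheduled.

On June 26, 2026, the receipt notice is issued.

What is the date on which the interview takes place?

The receipt notice is issued: Jun 26, 2026.
Biometrics are taken: Jun 26, 2026 + 7 days = Jul 3, 2026.
The interview is scheduled: Jul 3, 2026 + 6 days = Jul 9, 2026.
The interview takes place: Jul 9, 2026 + 6 days = Jul 15, 2026.

July 15, 2026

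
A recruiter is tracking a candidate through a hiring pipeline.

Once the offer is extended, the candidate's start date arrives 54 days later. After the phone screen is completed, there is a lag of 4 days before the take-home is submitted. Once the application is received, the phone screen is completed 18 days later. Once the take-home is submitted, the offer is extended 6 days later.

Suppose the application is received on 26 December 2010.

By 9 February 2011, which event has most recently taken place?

The offer is extended

The application is received: Dec 26, 2010.
The phone screen is completed: Dec 26, 2010 + 18 days = Jan 13, 2011.
The take-home is submitted: Jan 13, 2011 + 4 days = Jan 17, 2011.
The offer is extended: Jan 17, 2011 + 6 days = Jan 23, 2011.
The candidate's start date arrives: Jan 23, 2011 + 54 days = Mar 18, 2011.
Feb 9, 2011 falls between when the offer is extended (Jan 23, 2011) and when the candidate's start date arrives (Mar 18, 2011).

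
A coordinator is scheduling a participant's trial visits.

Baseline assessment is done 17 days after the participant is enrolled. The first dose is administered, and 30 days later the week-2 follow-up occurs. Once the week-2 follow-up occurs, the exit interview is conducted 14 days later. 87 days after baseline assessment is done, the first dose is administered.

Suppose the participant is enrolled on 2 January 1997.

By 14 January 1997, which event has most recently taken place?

The participant is enrolled

The participant is enrolled: Jan 2, 1997.
Baseline assessment is done: Jan 2, 1997 + 17 days = Jan 19, 1997.
The first dose is administered: Jan 19, 1997 + 87 days = Apr 16, 1997.
The week-2 follow-up occurs: Apr 16, 1997 + 30 days = May 16, 1997.
The exit interview is conducted: May 16, 1997 + 14 days = May 30, 1997.
Jan 14, 1997 falls between when the participant is enrolled (Jan 2, 1997) and when baseline assessment is done (Jan 19, 1997).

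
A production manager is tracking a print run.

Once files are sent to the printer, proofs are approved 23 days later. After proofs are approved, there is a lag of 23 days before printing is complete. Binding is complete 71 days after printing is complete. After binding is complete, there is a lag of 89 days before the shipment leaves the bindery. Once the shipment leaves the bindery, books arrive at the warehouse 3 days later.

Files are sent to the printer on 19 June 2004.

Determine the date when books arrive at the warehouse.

14 January 2005

Files are sent to the printer: Jun 19, 2004.
Proofs are approved: Jun 19, 2004 + 23 days = Jul 12, 2004.
Printing is complete: Jul 12, 2004 + 23 days = Aug 4, 2004.
Binding is complete: Aug 4, 2004 + 71 days = Oct 14, 2004.
The shipment leaves the bindery: Oct 14, 2004 + 89 days = Jan 11, 2005.
Books arrive at the warehouse: Jan 11, 2005 + 3 days = Jan 14, 2005.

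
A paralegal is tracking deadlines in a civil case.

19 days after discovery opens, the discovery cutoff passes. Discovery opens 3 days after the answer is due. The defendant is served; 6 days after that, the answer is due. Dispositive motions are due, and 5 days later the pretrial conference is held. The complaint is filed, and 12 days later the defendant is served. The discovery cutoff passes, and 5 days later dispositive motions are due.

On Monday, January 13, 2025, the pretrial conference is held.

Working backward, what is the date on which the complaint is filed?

Sunday, November 24, 2024

The pretrial conference is held: Jan 13, 2025.
Dispositive motions are due: Jan 13, 2025 − 5 days = Jan 8, 2025.
The discovery cutoff passes: Jan 8, 2025 − 5 days = Jan 3, 2025.
Discovery opens: Jan 3, 2025 − 19 days = Dec 15, 2024.
The answer is due: Dec 15, 2024 − 3 days = Dec 12, 2024.
The defendant is served: Dec 12, 2024 − 6 days = Dec 6, 2024.
The complaint is filed: Dec 6, 2024 − 12 days = Nov 24, 2024.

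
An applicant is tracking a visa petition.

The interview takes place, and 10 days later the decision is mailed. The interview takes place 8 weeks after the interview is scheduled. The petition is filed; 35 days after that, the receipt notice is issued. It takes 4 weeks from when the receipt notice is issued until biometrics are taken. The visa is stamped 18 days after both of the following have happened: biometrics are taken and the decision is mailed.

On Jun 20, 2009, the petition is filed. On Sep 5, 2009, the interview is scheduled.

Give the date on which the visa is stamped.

Nov 28, 2009

The petition is filed: Jun 20, 2009.
The receipt notice is issued: Jun 20, 2009 + 35 days = Jul 25, 2009.
Biometrics are taken: Jul 25, 2009 + 4 weeks = Aug 22, 2009.
The interview is scheduled: Sep 5, 2009.
The interview takes place: Sep 5, 2009 + 8 weeks = Oct 31, 2009.
The decision is mailed: Oct 31, 2009 + 10 days = Nov 10, 2009.
Both prerequisites met — biometrics are taken (Aug 22, 2009), the decision is mailed (Nov 10, 2009); the later is Nov 10, 2009.
The visa is stamped: Nov 10, 2009 + 18 days = Nov 28, 2009.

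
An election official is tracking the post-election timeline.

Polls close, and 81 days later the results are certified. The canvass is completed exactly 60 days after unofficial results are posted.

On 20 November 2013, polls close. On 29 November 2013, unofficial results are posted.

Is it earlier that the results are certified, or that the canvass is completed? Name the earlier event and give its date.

Polls close: Nov 20, 2013.
The results are certified: Nov 20, 2013 + 81 days = Feb 9, 2014.
Unofficial results are posted: Nov 29, 2013.
The canvass is completed: Nov 29, 2013 + 60 days = Jan 28, 2014.
Comparing: the results are certified on Feb 9, 2014 vs the canvass is completed on Jan 28, 2014. Earlier: the canvass is completed.

The canvass is completed — 28 January 2014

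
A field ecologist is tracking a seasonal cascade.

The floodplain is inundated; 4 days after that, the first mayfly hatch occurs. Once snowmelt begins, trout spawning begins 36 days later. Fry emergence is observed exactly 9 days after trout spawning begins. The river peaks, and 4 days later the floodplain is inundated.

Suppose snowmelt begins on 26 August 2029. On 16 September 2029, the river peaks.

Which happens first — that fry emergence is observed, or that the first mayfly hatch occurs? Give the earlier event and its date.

The first mayfly hatch occurs — 24 September 2029

Snowmelt begins: Aug 26, 2029.
Trout spawning begins: Aug 26, 2029 + 36 days = Oct 1, 2029.
Fry emergence is observed: Oct 1, 2029 + 9 days = Oct 10, 2029.
The river peaks: Sep 16, 2029.
The floodplain is inundated: Sep 16, 2029 + 4 days = Sep 20, 2029.
The first mayfly hatch occurs: Sep 20, 2029 + 4 days = Sep 24, 2029.
Comparing: fry emergence is observed on Oct 10, 2029 vs the first mayfly hatch occurs on Sep 24, 2029. Earlier: the first mayfly hatch occurs.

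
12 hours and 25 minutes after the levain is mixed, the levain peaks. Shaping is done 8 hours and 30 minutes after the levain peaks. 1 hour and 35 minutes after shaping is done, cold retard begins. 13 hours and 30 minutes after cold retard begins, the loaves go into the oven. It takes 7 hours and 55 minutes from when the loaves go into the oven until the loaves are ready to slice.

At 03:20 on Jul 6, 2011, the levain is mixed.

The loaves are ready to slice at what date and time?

The levain is mixed: 03:20 Jul 6, 2011.
The levain peaks: 03:20 Jul 6, 2011 + 12h25m = 15:45 Jul 6, 2011.
Shaping is done: 15:45 Jul 6, 2011 + 8h30m = 00:15 Jul 7, 2011.
Cold retard begins: 00:15 Jul 7, 2011 + 1h35m = 01:50 Jul 7, 2011.
The loaves go into the oven: 01:50 Jul 7, 2011 + 13h30m = 15:20 Jul 7, 2011.
The loaves are ready to slice: 15:20 Jul 7, 2011 + 7h55m = 23:15 Jul 7, 2011.

23:15 on Jul 7, 2011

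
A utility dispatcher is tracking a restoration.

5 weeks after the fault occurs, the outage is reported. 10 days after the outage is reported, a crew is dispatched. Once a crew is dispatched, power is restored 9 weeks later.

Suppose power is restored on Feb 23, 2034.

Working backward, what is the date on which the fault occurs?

Nov 7, 2033

Power is restored: Feb 23, 2034.
A crew is dispatched: Feb 23, 2034 − 9 weeks = Dec 22, 2033.
The outage is reported: Dec 22, 2033 − 10 days = Dec 12, 2033.
The fault occurs: Dec 12, 2033 − 5 weeks = Nov 7, 2033.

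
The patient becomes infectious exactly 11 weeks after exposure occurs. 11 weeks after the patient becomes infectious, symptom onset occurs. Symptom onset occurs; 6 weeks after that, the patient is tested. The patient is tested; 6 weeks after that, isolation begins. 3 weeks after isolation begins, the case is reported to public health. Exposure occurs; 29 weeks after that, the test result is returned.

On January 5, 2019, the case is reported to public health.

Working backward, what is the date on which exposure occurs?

The case is reported to public health: Jan 5, 2019.
Isolation begins: Jan 5, 2019 − 3 weeks = Dec 15, 2018.
The patient is tested: Dec 15, 2018 − 6 weeks = Nov 3, 2018.
Symptom onset occurs: Nov 3, 2018 − 6 weeks = Sep 22, 2018.
The patient becomes infectious: Sep 22, 2018 − 11 weeks = Jul 7, 2018.
Exposure occurs: Jul 7, 2018 − 11 weeks = Apr 21, 2018.

April 21, 2018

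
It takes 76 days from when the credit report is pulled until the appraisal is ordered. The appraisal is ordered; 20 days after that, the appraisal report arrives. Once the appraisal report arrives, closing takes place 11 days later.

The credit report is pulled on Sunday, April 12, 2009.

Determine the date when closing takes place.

The credit report is pulled: Apr 12, 2009.
The appraisal is ordered: Apr 12, 2009 + 76 days = Jun 27, 2009.
The appraisal report arrives: Jun 27, 2009 + 20 days = Jul 17, 2009.
Closing takes place: Jul 17, 2009 + 11 days = Jul 28, 2009.

Tuesday, July 28, 2009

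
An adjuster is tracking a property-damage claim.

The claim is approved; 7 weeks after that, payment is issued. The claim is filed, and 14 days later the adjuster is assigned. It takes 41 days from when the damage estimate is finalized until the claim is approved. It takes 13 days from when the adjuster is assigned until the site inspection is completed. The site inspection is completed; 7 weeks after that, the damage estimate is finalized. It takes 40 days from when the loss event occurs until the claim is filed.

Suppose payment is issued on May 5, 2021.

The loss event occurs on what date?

Payment is issued: May 5, 2021.
The claim is approved: May 5, 2021 − 7 weeks = Mar 17, 2021.
The damage estimate is finalized: Mar 17, 2021 − 41 days = Feb 4, 2021.
The site inspection is completed: Feb 4, 2021 − 7 weeks = Dec 17, 2020.
The adjuster is assigned: Dec 17, 2020 − 13 days = Dec 4, 2020.
The claim is filed: Dec 4, 2020 − 14 days = Nov 20, 2020.
The loss event occurs: Nov 20, 2020 − 40 days = Oct 11, 2020.

Oct 11, 2020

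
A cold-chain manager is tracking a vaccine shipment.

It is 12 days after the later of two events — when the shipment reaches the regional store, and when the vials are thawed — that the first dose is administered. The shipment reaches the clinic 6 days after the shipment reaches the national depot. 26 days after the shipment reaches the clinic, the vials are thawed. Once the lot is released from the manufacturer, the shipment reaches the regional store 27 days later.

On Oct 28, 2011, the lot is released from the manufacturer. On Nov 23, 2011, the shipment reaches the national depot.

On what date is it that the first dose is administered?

The lot is released from the manufacturer: Oct 28, 2011.
The shipment reaches the regional store: Oct 28, 2011 + 27 days = Nov 24, 2011.
The shipment reaches the national depot: Nov 23, 2011.
The shipment reaches the clinic: Nov 23, 2011 + 6 days = Nov 29, 2011.
The vials are thawed: Nov 29, 2011 + 26 days = Dec 25, 2011.
Both prerequisites met — the shipment reaches the regional store (Nov 24, 2011), the vials are thawed (Dec 25, 2011); the later is Dec 25, 2011.
The first dose is administered: Dec 25, 2011 + 12 days = Jan 6, 2012.

Jan 6, 2012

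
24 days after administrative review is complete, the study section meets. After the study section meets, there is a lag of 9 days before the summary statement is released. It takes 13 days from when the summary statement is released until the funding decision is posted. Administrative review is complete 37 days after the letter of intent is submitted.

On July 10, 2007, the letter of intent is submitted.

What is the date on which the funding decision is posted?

The letter of intent is submitted: Jul 10, 2007.
Administrative review is complete: Jul 10, 2007 + 37 days = Aug 16, 2007.
The study section meets: Aug 16, 2007 + 24 days = Sep 9, 2007.
The summary statement is released: Sep 9, 2007 + 9 days = Sep 18, 2007.
The funding decision is posted: Sep 18, 2007 + 13 days = Oct 1, 2007.

October 1, 2007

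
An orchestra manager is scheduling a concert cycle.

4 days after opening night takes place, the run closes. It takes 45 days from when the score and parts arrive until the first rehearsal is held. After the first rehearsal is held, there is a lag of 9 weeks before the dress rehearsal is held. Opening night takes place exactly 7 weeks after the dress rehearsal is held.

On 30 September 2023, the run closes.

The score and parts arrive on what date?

22 April 2023

The run closes: Sep 30, 2023.
Opening night takes place: Sep 30, 2023 − 4 days = Sep 26, 2023.
The dress rehearsal is held: Sep 26, 2023 − 7 weeks = Aug 8, 2023.
The first rehearsal is held: Aug 8, 2023 − 9 weeks = Jun 6, 2023.
The score and parts arrive: Jun 6, 2023 − 45 days = Apr 22, 2023.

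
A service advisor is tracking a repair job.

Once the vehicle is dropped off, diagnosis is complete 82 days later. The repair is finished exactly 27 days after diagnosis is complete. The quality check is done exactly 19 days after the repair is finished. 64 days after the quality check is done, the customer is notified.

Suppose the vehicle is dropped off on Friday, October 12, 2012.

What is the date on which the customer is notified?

Monday, April 22, 2013

The vehicle is dropped off: Oct 12, 2012.
Diagnosis is complete: Oct 12, 2012 + 82 days = Jan 2, 2013.
The repair is finished: Jan 2, 2013 + 27 days = Jan 29, 2013.
The quality check is done: Jan 29, 2013 + 19 days = Feb 17, 2013.
The customer is notified: Feb 17, 2013 + 64 days = Apr 22, 2013.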